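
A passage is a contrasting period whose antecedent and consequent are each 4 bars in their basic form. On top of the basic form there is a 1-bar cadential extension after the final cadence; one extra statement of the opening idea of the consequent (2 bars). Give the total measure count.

Basic contrasting period: 4 + 4 = 8 bars.
8 (basic form) + 1 (cadential extension) + 2 (extra statement) = 11.

11 measures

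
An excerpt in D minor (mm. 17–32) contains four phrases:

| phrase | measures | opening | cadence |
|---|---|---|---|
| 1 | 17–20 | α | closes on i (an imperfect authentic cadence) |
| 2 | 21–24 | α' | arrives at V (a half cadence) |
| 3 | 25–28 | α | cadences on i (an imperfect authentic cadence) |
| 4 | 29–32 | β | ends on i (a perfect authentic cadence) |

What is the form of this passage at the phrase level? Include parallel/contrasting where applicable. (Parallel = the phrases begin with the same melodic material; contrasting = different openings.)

parallel double period

Four phrases in two halves: the first half (measures 17–24) ends with a half cadence, the second (measures 25–32) with a perfect authentic cadence — a large antecedent–consequent pair, i.e. a double period.
Phrase 3 begins with the same material as phrase 1, making it parallel.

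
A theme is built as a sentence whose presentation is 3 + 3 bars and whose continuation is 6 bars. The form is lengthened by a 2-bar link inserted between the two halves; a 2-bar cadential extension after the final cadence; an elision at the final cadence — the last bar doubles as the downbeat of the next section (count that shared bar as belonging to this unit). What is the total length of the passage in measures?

16 measures

Basic sentence: 3 + 3 + 6 = 12 bars.
12 (basic form) + 2 (link) + 2 (cadential extension) = 16.
The elision shares a bar with the next section but does not change this unit's count.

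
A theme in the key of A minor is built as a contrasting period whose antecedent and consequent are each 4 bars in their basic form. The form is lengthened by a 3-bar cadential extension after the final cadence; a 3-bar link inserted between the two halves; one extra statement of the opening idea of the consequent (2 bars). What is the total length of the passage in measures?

Basic contrasting period: 4 + 4 = 8 bars.
8 (basic form) + 3 (cadential extension) + 3 (link) + 2 (extra statement) = 16.

16 measures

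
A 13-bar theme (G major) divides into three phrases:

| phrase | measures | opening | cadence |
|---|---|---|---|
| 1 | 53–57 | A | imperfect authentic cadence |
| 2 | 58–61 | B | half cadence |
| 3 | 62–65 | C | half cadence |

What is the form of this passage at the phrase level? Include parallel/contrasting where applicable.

phrase group

The final phrase closes with a half cadence, which is not stronger than the preceding half cadence; the 3 phrases lack an overall antecedent–consequent design and so form a phrase group.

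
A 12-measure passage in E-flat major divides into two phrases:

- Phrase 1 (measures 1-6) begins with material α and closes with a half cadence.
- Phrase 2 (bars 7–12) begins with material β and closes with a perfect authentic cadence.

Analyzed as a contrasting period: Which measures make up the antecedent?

The antecedent is the phrase ending with the weaker cadence (half cadence, phrase 1) and the consequent the one ending more conclusively (perfect authentic cadence, phrase 2); the antecedent is bars 1-6.

measures 1–6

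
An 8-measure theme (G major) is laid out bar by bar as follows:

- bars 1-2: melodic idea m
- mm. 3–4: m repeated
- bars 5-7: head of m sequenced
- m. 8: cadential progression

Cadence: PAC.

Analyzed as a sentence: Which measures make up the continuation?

After the presentation (bars 1-4), the continuation covers the fragmentation through the cadence: measures 5-8.

measures 5–8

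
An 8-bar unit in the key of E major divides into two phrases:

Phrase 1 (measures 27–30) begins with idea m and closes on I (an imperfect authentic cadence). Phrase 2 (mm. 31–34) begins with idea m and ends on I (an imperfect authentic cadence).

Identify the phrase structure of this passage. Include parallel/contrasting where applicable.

repeated phrase

Both phrases have the same opening (m) and the same cadence (imperfect authentic cadence): the second is a restatement, not a consequent, so this is a repeated phrase rather than a period.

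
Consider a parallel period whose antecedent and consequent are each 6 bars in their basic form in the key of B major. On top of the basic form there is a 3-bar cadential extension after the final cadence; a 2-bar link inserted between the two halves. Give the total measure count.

17 measures

Basic parallel period: 6 + 6 = 12 bars.
12 (basic form) + 3 (cadential extension) + 2 (link) = 17.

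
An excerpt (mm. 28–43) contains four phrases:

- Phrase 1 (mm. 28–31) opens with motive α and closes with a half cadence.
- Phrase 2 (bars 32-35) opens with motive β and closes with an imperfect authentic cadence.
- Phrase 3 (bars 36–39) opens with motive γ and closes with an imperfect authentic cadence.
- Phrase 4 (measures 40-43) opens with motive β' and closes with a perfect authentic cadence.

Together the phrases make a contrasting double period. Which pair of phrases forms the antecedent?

In a double period the first pair of phrases (ending imperfect authentic cadence) is the large antecedent and the second pair (ending perfect authentic cadence) is the large consequent; the antecedent is phrases 1 and 2.

phrases 1 and 2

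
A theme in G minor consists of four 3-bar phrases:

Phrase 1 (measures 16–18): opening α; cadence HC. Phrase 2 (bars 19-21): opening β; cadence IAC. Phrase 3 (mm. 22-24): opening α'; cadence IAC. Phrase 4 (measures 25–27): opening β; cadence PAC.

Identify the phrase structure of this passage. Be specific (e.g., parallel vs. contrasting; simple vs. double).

Four phrases in two halves: the first half (mm. 16-21) ends with an imperfect authentic cadence, the second (mm. 22–27) with a perfect authentic cadence — a large antecedent–consequent pair, i.e. a double period.
Phrase 3 begins with the same material as phrase 1, making it parallel.

parallel double period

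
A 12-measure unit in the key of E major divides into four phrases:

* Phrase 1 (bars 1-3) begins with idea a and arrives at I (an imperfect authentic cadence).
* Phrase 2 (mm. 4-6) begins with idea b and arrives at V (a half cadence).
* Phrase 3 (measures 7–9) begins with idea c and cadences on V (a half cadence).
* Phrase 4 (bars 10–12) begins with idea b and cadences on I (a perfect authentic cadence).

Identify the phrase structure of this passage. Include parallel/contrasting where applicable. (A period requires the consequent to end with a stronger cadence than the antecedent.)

Four phrases in two halves: the first half (mm. 1–6) ends with a half cadence, the second (mm. 7–12) with a perfect authentic cadence — a large antecedent–consequent pair, i.e. a double period.
Phrase 3 begins with different material from phrase 1, making it contrasting.

contrasting double period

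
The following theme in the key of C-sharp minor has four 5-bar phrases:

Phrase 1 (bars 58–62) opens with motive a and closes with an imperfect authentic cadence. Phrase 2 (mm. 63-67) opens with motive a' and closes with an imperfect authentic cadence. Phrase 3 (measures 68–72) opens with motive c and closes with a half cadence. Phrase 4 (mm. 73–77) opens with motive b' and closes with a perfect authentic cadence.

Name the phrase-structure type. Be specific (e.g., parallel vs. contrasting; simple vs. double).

Four phrases in two halves: the first half (mm. 58-67) ends with an imperfect authentic cadence, the second (mm. 68–77) with a perfect authentic cadence — a large antecedent–consequent pair, i.e. a double period.
Phrase 3 begins with different material from phrase 1, making it contrasting.

contrasting double period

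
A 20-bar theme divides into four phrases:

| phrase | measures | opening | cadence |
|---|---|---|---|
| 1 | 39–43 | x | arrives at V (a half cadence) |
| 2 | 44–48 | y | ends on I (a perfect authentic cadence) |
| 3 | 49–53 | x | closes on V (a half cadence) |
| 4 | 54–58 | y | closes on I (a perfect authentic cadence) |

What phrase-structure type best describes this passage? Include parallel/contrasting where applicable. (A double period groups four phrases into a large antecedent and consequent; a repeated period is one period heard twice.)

The cadence pattern HC–PAC–HC–PAC is weak–strong twice, and phrases 3–4 restate phrases 1–2: a period heard twice, not a double period (which would end weakly at phrase 2).

repeated period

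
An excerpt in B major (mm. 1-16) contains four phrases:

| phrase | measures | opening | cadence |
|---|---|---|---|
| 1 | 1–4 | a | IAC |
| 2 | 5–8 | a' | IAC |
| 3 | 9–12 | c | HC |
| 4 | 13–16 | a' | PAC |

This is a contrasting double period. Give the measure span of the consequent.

In a double period the first pair of phrases (ending imperfect authentic cadence) is the large antecedent and the second pair (ending perfect authentic cadence) is the large consequent; the consequent is measures 9–16.

measures 9–16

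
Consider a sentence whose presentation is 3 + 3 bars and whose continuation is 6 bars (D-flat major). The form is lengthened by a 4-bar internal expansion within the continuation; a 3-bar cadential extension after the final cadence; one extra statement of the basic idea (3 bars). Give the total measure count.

Basic sentence: 3 + 3 + 6 = 12 bars.
12 (basic form) + 4 (internal expansion) + 3 (cadential extension) + 3 (extra statement) = 22.

22 measures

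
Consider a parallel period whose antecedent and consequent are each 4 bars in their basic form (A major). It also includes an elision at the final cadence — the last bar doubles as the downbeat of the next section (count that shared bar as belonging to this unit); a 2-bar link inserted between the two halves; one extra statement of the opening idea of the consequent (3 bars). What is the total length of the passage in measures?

13 measures

Basic parallel period: 4 + 4 = 8 bars.
8 (basic form) + 2 (link) + 3 (extra statement) = 13.
The elision shares a bar with the next section but does not change this unit's count.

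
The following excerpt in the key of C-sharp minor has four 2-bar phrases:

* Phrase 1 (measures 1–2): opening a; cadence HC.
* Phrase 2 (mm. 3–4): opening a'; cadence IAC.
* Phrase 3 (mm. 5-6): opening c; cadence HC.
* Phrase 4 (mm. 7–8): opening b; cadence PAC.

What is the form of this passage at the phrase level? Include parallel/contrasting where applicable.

Four phrases in two halves: the first half (measures 1-4) ends with an imperfect authentic cadence, the second (measures 5–8) with a perfect authentic cadence — a large antecedent–consequent pair, i.e. a double period.
Phrase 3 begins with different material from phrase 1, making it contrasting.

contrasting double period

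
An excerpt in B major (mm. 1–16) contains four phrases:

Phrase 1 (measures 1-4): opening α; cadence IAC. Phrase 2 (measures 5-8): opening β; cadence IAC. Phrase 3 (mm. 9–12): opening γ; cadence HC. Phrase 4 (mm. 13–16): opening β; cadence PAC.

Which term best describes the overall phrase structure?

Four phrases in two halves: the first half (mm. 1–8) ends with an imperfect authentic cadence, the second (bars 9–16) with a perfect authentic cadence — a large antecedent–consequent pair, i.e. a double period.
Phrase 3 begins with different material from phrase 1, making it contrasting.

contrasting double period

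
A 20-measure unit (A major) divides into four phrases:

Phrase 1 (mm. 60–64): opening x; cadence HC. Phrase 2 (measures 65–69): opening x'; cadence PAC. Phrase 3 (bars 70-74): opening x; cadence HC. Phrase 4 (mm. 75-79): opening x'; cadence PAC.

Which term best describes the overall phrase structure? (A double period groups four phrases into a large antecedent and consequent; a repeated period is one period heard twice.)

The cadence pattern HC–PAC–HC–PAC is weak–strong twice, and phrases 3–4 restate phrases 1–2: a period heard twice, not a double period (which would end weakly at phrase 2).

repeated period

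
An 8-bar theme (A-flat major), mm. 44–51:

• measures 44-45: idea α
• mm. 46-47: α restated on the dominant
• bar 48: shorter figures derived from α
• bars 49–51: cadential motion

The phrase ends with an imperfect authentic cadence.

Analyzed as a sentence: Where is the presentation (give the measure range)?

The presentation of a sentence is the basic idea (mm. 44–45) plus its repetition (measures 46-47); the presentation is therefore measures 44-47.

measures 44–47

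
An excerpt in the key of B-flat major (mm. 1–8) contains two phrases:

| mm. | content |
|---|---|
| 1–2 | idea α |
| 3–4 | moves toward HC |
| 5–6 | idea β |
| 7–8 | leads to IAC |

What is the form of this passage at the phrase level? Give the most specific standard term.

Phrase 1 ends with a half cadence (weaker) and phrase 2 with an imperfect authentic cadence (stronger): antecedent + consequent = a period.
The two phrases open with different material (α / β), so the period is contrasting.

contrasting period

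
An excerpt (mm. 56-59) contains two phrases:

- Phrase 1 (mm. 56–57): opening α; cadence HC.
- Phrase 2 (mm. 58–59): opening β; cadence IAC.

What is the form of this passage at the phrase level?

Phrase 1 ends with a half cadence (weaker) and phrase 2 with an imperfect authentic cadence (stronger): antecedent + consequent = a period.
The two phrases open with different material (α / β), so the period is contrasting.

contrasting period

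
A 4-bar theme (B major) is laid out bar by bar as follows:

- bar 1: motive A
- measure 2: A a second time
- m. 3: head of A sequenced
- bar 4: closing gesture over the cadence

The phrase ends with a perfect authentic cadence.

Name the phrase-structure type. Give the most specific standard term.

Basic idea (bar 1) + its repetition (m. 2) form the presentation; fragmentation and cadence (mm. 3–4) form the continuation — the 4-bar whole is a sentence.

sentence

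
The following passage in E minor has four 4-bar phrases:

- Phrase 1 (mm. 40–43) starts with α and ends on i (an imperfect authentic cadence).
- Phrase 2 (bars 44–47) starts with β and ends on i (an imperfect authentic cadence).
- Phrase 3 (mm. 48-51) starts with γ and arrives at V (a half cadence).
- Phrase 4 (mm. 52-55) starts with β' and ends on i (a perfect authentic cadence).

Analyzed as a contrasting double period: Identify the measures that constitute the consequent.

measures 48–55

In a double period the four phrases pair into a large antecedent (phrases 1–2, ending imperfect authentic cadence) and a large consequent (phrases 3–4, ending perfect authentic cadence). The consequent spans mm. 48–55.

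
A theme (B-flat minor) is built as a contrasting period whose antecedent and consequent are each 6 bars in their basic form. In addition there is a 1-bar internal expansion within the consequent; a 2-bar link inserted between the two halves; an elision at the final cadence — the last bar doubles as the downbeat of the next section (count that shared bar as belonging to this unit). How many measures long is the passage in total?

15 measures

Basic contrasting period: 6 + 6 = 12 bars.
12 (basic form) + 1 (internal expansion) + 2 (link) = 15.
The elision shares a bar with the next section but does not change this unit's count.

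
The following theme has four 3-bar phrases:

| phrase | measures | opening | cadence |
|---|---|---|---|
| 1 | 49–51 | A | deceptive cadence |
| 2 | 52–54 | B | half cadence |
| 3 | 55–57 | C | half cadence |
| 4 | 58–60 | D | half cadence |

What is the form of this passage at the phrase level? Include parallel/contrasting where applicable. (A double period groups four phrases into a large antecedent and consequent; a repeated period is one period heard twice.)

phrase group

Phrase 4 ends with a half cadence, no stronger than phrase 2's half cadence, so the four phrases do not form a double period; nor do phrases 3–4 duplicate 1–2, so it is not a repeated period. With no phrase reaching a conclusive cadence, the passage is a phrase group.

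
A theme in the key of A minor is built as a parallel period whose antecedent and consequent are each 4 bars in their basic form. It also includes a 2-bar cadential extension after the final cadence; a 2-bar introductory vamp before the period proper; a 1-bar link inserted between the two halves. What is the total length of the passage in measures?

13 measures

Basic parallel period: 4 + 4 = 8 bars.
8 (basic form) + 2 (cadential extension) + 2 (introduction) + 1 (link) = 13.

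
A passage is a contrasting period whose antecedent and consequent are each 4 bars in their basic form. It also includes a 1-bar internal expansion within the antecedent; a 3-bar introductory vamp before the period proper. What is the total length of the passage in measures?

Basic contrasting period: 4 + 4 = 8 bars.
8 (basic form) + 1 (internal expansion) + 3 (introduction) = 12.

12 measures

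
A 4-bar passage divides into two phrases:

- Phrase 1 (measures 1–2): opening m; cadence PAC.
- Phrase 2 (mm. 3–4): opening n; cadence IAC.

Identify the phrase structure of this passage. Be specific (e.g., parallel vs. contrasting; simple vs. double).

phrase group

The second phrase closes with an imperfect authentic cadence, which is not stronger than the first phrase's perfect authentic cadence; without a weak→strong cadential pair there is no antecedent–consequent relationship, so this is a phrase group rather than a period.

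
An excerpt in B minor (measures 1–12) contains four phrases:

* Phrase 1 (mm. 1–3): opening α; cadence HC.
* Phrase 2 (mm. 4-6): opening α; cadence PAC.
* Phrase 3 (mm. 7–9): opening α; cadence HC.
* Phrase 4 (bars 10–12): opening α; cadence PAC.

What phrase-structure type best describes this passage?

The cadence pattern HC–PAC–HC–PAC is weak–strong twice, and phrases 3–4 restate phrases 1–2: a period heard twice, not a double period (which would end weakly at phrase 2).

repeated period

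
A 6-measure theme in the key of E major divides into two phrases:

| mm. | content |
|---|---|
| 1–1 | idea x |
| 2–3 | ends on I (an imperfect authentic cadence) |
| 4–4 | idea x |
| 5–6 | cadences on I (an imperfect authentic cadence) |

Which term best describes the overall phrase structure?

Both phrases have the same opening (x) and the same cadence (imperfect authentic cadence): the second is a restatement, not a consequent, so this is a repeated phrase rather than a period.

repeated phrase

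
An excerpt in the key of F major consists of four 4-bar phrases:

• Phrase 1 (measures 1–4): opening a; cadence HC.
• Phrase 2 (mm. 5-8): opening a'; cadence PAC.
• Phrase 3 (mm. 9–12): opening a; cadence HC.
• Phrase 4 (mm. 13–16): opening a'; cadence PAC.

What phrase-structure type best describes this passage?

repeated period

The cadence pattern HC–PAC–HC–PAC is weak–strong twice, and phrases 3–4 restate phrases 1–2: a period heard twice, not a double period (which would end weakly at phrase 2).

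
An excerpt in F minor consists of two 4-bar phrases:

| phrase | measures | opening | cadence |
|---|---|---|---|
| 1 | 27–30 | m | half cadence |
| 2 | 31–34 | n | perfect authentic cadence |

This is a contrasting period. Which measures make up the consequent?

measures 31–34

The phrase ending with the weaker cadence (half cadence) is the antecedent; the one ending more conclusively (perfect authentic cadence) is the consequent. The consequent is measures 31–34.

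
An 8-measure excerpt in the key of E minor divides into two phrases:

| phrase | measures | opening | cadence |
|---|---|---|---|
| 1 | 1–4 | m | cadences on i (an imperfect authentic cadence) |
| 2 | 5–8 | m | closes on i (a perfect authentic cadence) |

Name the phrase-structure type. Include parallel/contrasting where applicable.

Phrase 1 ends with an imperfect authentic cadence (weaker) and phrase 2 with a perfect authentic cadence (stronger): antecedent + consequent = a period.
The two phrases open with the same material (m / m), so the period is parallel.

parallel period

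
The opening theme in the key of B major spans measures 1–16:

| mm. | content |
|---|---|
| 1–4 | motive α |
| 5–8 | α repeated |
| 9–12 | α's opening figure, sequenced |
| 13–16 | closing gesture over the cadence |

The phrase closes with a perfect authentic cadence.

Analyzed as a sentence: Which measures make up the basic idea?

The presentation of a sentence is the basic idea (mm. 1-4) plus its repetition (bars 5–8); the basic idea is therefore mm. 1–4.

measures 1–4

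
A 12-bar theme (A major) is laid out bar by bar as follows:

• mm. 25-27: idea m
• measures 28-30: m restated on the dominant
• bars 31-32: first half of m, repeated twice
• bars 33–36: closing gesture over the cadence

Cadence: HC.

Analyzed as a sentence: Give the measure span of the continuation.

measures 31–36

After the presentation (bars 25-30), the continuation covers the fragmentation through the cadence: mm. 31-36.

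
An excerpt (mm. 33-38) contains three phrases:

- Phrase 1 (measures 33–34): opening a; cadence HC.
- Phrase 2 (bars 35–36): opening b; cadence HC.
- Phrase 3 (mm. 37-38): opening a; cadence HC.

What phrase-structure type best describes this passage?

phrase group

The final phrase closes with a half cadence, which is not stronger than the preceding half cadence; the 3 phrases lack an overall antecedent–consequent design and so form a phrase group.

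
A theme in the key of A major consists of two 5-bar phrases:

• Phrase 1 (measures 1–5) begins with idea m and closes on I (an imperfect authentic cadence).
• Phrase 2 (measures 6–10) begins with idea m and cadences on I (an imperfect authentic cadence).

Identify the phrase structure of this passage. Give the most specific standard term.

Both phrases have the same opening (m) and the same cadence (imperfect authentic cadence): the second is a restatement, not a consequent, so this is a repeated phrase rather than a period.

repeated phrase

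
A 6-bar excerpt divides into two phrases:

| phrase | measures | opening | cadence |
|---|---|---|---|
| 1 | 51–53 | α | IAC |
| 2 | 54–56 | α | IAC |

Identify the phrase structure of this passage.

repeated phrase

Both phrases have the same opening (α) and the same cadence (imperfect authentic cadence): the second is a restatement, not a consequent, so this is a repeated phrase rather than a period.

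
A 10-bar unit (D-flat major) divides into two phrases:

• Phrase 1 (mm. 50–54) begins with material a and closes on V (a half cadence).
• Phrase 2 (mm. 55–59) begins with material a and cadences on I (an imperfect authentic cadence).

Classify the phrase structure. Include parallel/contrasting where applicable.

parallel period

Phrase 1 ends with a half cadence (weaker) and phrase 2 with an imperfect authentic cadence (stronger): antecedent + consequent = a period.
The two phrases open with the same material (a / a), so the period is parallel.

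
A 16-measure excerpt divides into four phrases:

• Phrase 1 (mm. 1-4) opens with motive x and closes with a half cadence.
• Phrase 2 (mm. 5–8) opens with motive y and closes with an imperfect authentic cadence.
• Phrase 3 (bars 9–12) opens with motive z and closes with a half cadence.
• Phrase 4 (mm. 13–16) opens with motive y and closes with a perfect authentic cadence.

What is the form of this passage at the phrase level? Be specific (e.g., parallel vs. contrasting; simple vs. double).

contrasting double period

Four phrases in two halves: the first half (measures 1–8) ends with an imperfect authentic cadence, the second (bars 9-16) with a perfect authentic cadence — a large antecedent–consequent pair, i.e. a double period.
Phrase 3 begins with different material from phrase 1, making it contrasting.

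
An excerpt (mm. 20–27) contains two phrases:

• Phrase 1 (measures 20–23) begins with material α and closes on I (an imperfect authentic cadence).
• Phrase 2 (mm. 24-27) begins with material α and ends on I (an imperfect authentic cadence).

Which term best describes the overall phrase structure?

Both phrases have the same opening (α) and the same cadence (imperfect authentic cadence): the second is a restatement, not a consequent, so this is a repeated phrase rather than a period.

repeated phrase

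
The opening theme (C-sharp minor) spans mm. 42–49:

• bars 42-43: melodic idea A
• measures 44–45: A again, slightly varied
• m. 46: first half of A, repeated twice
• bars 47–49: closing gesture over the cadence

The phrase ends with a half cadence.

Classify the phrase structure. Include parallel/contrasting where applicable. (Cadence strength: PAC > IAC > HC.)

Basic idea (bars 42–43) + its repetition (mm. 44-45) form the presentation; fragmentation and cadence (mm. 46-49) form the continuation — the 8-bar whole is a sentence.

sentence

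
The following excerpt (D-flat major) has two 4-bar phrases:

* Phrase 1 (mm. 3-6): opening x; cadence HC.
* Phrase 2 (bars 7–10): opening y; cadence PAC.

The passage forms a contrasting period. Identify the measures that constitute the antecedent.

measures 3–6

The antecedent is the phrase ending with the weaker cadence (half cadence, phrase 1) and the consequent the one ending more conclusively (perfect authentic cadence, phrase 2); the antecedent is measures 3–6.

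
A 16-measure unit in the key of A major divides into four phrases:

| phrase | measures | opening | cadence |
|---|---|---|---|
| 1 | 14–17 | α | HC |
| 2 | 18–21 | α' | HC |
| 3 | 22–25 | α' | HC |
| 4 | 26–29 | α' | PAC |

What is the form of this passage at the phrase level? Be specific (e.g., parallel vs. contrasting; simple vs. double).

Four phrases in two halves: the first half (bars 14–21) ends with a half cadence, the second (mm. 22–29) with a perfect authentic cadence — a large antecedent–consequent pair, i.e. a double period.
Phrase 3 begins with the same material as phrase 1, making it parallel.

parallel double period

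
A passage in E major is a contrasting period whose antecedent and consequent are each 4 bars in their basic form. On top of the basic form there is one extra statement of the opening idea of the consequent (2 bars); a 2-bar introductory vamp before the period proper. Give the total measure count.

Basic contrasting period: 4 + 4 = 8 bars.
8 (basic form) + 2 (extra statement) + 2 (introduction) = 12.

12 measures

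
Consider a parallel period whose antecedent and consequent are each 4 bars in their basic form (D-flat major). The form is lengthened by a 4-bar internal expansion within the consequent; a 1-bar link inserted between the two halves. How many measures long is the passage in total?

13 measures

Basic parallel period: 4 + 4 = 8 bars.
8 (basic form) + 4 (internal expansion) + 1 (link) = 13.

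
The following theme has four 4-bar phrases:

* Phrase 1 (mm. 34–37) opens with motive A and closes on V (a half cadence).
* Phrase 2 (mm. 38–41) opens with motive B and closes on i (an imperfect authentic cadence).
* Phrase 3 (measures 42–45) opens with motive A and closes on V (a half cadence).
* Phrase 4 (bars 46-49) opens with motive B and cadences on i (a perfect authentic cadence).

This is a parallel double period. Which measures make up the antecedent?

In a double period the first pair of phrases (ending imperfect authentic cadence) is the large antecedent and the second pair (ending perfect authentic cadence) is the large consequent; the antecedent is measures 34–41.

measures 34–41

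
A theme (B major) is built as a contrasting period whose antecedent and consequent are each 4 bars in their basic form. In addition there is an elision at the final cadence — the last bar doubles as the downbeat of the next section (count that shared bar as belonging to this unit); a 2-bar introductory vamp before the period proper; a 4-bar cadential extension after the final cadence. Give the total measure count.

Basic contrasting period: 4 + 4 = 8 bars.
8 (basic form) + 2 (introduction) + 4 (cadential extension) = 14.
The elision shares a bar with the next section but does not change this unit's count.

14 measures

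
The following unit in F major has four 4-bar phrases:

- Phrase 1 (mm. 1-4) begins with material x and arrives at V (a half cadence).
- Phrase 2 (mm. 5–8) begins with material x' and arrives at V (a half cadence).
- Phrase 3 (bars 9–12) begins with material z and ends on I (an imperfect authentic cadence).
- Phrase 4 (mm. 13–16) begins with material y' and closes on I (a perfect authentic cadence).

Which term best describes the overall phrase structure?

Four phrases in two halves: the first half (measures 1-8) ends with a half cadence, the second (bars 9-16) with a perfect authentic cadence — a large antecedent–consequent pair, i.e. a double period.
Phrase 3 begins with different material from phrase 1, making it contrasting.

contrasting double period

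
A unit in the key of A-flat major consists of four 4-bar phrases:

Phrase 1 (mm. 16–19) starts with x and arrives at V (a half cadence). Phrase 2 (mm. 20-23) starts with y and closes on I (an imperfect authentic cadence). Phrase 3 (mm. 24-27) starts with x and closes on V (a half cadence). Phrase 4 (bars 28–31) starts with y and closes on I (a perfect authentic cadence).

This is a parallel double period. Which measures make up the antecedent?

measures 16–23

In a double period the first pair of phrases (ending imperfect authentic cadence) is the large antecedent and the second pair (ending perfect authentic cadence) is the large consequent; the antecedent is measures 16–23.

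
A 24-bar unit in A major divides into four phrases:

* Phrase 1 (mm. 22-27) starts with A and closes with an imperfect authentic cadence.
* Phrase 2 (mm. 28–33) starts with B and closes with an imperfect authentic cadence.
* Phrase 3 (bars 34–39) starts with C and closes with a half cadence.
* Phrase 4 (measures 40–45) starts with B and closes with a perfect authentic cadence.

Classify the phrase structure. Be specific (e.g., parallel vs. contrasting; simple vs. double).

contrasting double period

Four phrases in two halves: the first half (mm. 22–33) ends with an imperfect authentic cadence, the second (mm. 34-45) with a perfect authentic cadence — a large antecedent–consequent pair, i.e. a double period.
Phrase 3 begins with different material from phrase 1, making it contrasting.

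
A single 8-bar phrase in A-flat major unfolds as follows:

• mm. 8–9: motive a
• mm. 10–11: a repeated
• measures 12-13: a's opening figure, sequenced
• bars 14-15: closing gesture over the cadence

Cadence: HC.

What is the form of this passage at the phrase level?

sentence

Basic idea (mm. 8–9) + its repetition (mm. 10–11) form the presentation; fragmentation and cadence (bars 12-15) form the continuation — the 8-bar whole is a sentence.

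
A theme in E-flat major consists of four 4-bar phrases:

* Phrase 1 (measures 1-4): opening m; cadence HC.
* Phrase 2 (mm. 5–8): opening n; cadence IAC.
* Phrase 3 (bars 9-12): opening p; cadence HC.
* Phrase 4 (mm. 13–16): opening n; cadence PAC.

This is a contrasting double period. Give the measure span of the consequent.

measures 9–16

In a double period the first pair of phrases (ending imperfect authentic cadence) is the large antecedent and the second pair (ending perfect authentic cadence) is the large consequent; the consequent is measures 9–16.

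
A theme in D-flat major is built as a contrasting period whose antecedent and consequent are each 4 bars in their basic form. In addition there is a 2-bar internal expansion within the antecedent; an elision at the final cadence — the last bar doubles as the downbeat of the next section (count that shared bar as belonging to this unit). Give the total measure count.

Basic contrasting period: 4 + 4 = 8 bars.
8 (basic form) + 2 (internal expansion) = 10.
The elision shares a bar with the next section but does not change this unit's count.

10 measures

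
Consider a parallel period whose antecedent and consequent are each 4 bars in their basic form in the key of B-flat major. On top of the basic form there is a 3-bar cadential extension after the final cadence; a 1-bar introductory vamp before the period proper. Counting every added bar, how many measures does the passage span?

12 measures

Basic parallel period: 4 + 4 = 8 bars.
8 (basic form) + 3 (cadential extension) + 1 (introduction) = 12.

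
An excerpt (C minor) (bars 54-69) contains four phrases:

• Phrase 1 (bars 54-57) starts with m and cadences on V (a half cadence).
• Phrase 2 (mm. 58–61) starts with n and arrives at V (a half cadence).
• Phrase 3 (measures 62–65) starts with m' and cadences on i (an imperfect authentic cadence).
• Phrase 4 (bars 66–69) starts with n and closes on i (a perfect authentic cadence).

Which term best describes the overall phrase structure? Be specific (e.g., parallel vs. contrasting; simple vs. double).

parallel double period

Four phrases in two halves: the first half (mm. 54-61) ends with a half cadence, the second (measures 62–69) with a perfect authentic cadence — a large antecedent–consequent pair, i.e. a double period.
Phrase 3 begins with the same material as phrase 1, making it parallel.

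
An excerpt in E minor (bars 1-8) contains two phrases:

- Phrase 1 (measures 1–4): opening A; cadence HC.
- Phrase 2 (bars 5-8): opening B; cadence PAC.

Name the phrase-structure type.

Phrase 1 ends with a half cadence (weaker) and phrase 2 with a perfect authentic cadence (stronger): antecedent + consequent = a period.
The two phrases open with different material (A / B), so the period is contrasting.

contrasting period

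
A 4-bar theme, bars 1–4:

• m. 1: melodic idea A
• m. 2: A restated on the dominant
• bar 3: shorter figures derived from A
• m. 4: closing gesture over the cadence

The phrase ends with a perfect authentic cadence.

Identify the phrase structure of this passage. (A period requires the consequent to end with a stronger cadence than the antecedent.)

Basic idea (measure 1) + its repetition (bar 2) form the presentation; fragmentation and cadence (bars 3–4) form the continuation — the 4-bar whole is a sentence.

sentence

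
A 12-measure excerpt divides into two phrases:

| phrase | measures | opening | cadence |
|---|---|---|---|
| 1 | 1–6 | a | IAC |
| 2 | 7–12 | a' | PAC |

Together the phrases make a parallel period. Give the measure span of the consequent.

The phrase ending with the weaker cadence (imperfect authentic cadence) is the antecedent; the one ending more conclusively (perfect authentic cadence) is the consequent. The consequent is measures 7–12.

measures 7–12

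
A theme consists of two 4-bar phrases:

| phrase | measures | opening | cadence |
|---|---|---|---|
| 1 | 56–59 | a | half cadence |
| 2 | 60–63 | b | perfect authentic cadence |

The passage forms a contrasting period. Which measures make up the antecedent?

measures 56–59

The phrase ending with the weaker cadence (half cadence) is the antecedent; the one ending more conclusively (perfect authentic cadence) is the consequent. The antecedent is measures 56–59.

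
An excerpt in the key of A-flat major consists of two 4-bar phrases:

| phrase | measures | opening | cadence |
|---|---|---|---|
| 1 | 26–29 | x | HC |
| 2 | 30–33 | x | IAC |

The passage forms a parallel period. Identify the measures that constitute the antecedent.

measures 26–29

The antecedent is the phrase ending with the weaker cadence (half cadence, phrase 1) and the consequent the one ending more conclusively (imperfect authentic cadence, phrase 2); the antecedent is mm. 26–29.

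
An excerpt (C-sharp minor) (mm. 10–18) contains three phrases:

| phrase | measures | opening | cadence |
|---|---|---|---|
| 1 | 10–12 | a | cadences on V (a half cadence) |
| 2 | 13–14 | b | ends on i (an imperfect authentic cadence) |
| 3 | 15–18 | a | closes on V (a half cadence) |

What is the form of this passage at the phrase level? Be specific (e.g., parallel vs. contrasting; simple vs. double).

The final phrase closes with a half cadence, which is not stronger than the preceding imperfect authentic cadence; the 3 phrases lack an overall antecedent–consequent design and so form a phrase group.

phrase group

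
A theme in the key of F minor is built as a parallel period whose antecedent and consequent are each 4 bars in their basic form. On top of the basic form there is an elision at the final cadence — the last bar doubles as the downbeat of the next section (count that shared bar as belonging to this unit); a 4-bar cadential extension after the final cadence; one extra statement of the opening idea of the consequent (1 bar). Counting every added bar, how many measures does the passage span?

Basic parallel period: 4 + 4 = 8 bars.
8 (basic form) + 4 (cadential extension) + 1 (extra statement) = 13.
The elision shares a bar with the next section but does not change this unit's count.

13 measures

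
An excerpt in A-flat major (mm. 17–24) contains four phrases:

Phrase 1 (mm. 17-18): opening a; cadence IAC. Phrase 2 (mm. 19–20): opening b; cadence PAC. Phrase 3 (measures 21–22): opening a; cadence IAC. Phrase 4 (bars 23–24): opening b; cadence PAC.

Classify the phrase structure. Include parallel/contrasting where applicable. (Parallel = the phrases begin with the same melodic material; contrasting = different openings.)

The cadence pattern IAC–PAC–IAC–PAC is weak–strong twice, and phrases 3–4 restate phrases 1–2: a period heard twice, not a double period (which would end weakly at phrase 2).

repeated period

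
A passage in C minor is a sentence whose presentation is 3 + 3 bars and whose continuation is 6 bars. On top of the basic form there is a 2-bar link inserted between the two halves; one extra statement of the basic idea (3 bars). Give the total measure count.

Basic sentence: 3 + 3 + 6 = 12 bars.
12 (basic form) + 2 (link) + 3 (extra statement) = 17.

17 measures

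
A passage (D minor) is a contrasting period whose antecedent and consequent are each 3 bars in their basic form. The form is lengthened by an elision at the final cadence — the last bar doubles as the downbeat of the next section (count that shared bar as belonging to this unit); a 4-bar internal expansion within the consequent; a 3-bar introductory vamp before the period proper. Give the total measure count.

13 measures

Basic contrasting period: 3 + 3 = 6 bars.
6 (basic form) + 4 (internal expansion) + 3 (introduction) = 13.
The elision shares a bar with the next section but does not change this unit's count.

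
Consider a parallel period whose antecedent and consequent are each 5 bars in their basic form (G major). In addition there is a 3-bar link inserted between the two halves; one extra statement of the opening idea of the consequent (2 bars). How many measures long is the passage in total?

15 measures

Basic parallel period: 5 + 5 = 10 bars.
10 (basic form) + 3 (link) + 2 (extra statement) = 15.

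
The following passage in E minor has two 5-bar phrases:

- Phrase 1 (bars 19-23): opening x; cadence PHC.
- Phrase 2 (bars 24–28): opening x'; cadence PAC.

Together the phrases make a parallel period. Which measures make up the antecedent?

The phrase ending with the weaker cadence (Phrygian half cadence) is the antecedent; the one ending more conclusively (perfect authentic cadence) is the consequent. The antecedent is measures 19–23.

measures 19–23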